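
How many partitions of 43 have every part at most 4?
p(43, parts ≤ 4) = 764

Use the recurrence p(n, m) = p(n, m−1) + p(n−m, m): either the largest part is < m (count p(n, m−1)) or the largest part is exactly m (remove one copy of m, count p(n−m, m)). With p(0, ·) = 1 this gives p(43, parts ≤ 4) = 764. (By conjugating Young diagrams, this also counts partitions of 43 into at most 4 parts.)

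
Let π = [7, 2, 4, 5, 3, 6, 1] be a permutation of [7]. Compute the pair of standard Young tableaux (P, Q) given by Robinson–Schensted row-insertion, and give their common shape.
P = [1, 3, 5, 6] / [2] / [4] / [7];  Q = [1, 3, 4, 6] / [2] / [5] / [7];  common shape = (4, 1, 1, 1)

Row-insert the values π_1, π_2, … into P one at a time, bumping the leftmost entry strictly greater than the inserted value down to the next row. The recording tableau Q records, in position (i, j), the step at which that cell was added to P.
  Insert 7 (step 1): P = [7];  Q = [1]
  Insert 2 (step 2): P = [2] / [7];  Q = [1] / [2]
  Insert 4 (step 3): P = [2, 4] / [7];  Q = [1, 3] / [2]
  Insert 5 (step 4): P = [2, 4, 5] / [7];  Q = [1, 3, 4] / [2]
  Insert 3 (step 5): P = [2, 3, 5] / [4] / [7];  Q = [1, 3, 4] / [2] / [5]
  Insert 6 (step 6): P = [2, 3, 5, 6] / [4] / [7];  Q = [1, 3, 4, 6] / [2] / [5]
  Insert 1 (step 7): P = [1, 3, 5, 6] / [2] / [4] / [7];  Q = [1, 3, 4, 6] / [2] / [5] / [7]
Final shape: (4, 1, 1, 1).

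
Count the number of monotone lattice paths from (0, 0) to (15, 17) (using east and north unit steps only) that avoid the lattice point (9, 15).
Number of paths = 529112608

Total paths from (0, 0) to (15, 17): C(32, 15) = 565722720. Paths through (9, 15): (paths (0, 0) → (9, 15)) × (paths (9, 15) → (15, 17)) = C(24, 9) · C(8, 6) = 1307504 · 28 = 36610112. Avoidance count = 565722720 − 36610112 = 529112608.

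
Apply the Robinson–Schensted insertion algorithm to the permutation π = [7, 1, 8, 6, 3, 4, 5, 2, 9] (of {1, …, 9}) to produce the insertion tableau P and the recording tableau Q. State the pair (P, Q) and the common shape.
P = [1, 2, 4, 5, 9] / [3, 8] / [6] / [7];  Q = [1, 3, 6, 7, 9] / [2, 4] / [5] / [8];  common shape = (5, 2, 1, 1)

Row-insert the values π_1, π_2, … into P one at a time, bumping the leftmost entry strictly greater than the inserted value down to the next row. The recording tableau Q records, in position (i, j), the step at which that cell was added to P.
  Insert 7 (step 1): P = [7];  Q = [1]
  Insert 1 (step 2): P = [1] / [7];  Q = [1] / [2]
  Insert 8 (step 3): P = [1, 8] / [7];  Q = [1, 3] / [2]
  Insert 6 (step 4): P = [1, 6] / [7, 8];  Q = [1, 3] / [2, 4]
  Insert 3 (step 5): P = [1, 3] / [6, 8] / [7];  Q = [1, 3] / [2, 4] / [5]
  Insert 4 (step 6): P = [1, 3, 4] / [6, 8] / [7];  Q = [1, 3, 6] / [2, 4] / [5]
  Insert 5 (step 7): P = [1, 3, 4, 5] / [6, 8] / [7];  Q = [1, 3, 6, 7] / [2, 4] / [5]
  Insert 2 (step 8): P = [1, 2, 4, 5] / [3, 8] / [6] / [7];  Q = [1, 3, 6, 7] / [2, 4] / [5] / [8]
  Insert 9 (step 9): P = [1, 2, 4, 5, 9] / [3, 8] / [6] / [7];  Q = [1, 3, 6, 7, 9] / [2, 4] / [5] / [8]
Final shape: (5, 2, 1, 1).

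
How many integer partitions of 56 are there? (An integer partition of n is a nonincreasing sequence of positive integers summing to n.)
p(56) = 526823

Compute p(n) via the recurrence p(n, m) = p(n, m−1) + p(n−m, m), where p(n, m) counts partitions of n with all parts ≤ m and p(n) = p(n, n). The base cases are p(0, m) = 1 and p(n, 0) = 0 for n > 0. Filling the table yields p(56) = 526823. (Euler's pentagonal recurrence is an alternative.)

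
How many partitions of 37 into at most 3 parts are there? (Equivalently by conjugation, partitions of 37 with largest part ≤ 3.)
p(37, parts ≤ 3) = 133

Use the recurrence p(n, m) = p(n, m−1) + p(n−m, m): either the largest part is < m (count p(n, m−1)) or the largest part is exactly m (remove one copy of m, count p(n−m, m)). With p(0, ·) = 1 this gives p(37, parts ≤ 3) = 133. (By conjugating Young diagrams, this also counts partitions of 37 into at most 3 parts.)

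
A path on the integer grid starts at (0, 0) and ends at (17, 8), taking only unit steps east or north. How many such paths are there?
Number of paths = 1081575

A monotone lattice path from (0, 0) to (17, 8) consists of 17 east steps and 8 north steps in some order, so it is determined by which 17 of the 25 steps are east. The count is C(25, 17) = 1081575.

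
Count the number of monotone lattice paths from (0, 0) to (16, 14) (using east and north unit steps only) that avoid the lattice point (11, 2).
Number of paths = 144940011

Total paths from (0, 0) to (16, 14): C(30, 16) = 145422675. Paths through (11, 2): (paths (0, 0) → (11, 2)) × (paths (11, 2) → (16, 14)) = C(13, 11) · C(17, 5) = 78 · 6188 = 482664. Avoidance count = 145422675 − 482664 = 144940011.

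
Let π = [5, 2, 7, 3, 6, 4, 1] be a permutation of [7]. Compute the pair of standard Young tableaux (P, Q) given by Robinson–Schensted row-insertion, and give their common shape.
P = [1, 3, 4] / [2, 6] / [5] / [7];  Q = [1, 3, 5] / [2, 4] / [6] / [7];  common shape = (3, 2, 1, 1)

Row-insert the values π_1, π_2, … into P one at a time, bumping the leftmost entry strictly greater than the inserted value down to the next row. The recording tableau Q records, in position (i, j), the step at which that cell was added to P.
  Insert 5 (step 1): P = [5];  Q = [1]
  Insert 2 (step 2): P = [2] / [5];  Q = [1] / [2]
  Insert 7 (step 3): P = [2, 7] / [5];  Q = [1, 3] / [2]
  Insert 3 (step 4): P = [2, 3] / [5, 7];  Q = [1, 3] / [2, 4]
  Insert 6 (step 5): P = [2, 3, 6] / [5, 7];  Q = [1, 3, 5] / [2, 4]
  Insert 4 (step 6): P = [2, 3, 4] / [5, 6] / [7];  Q = [1, 3, 5] / [2, 4] / [6]
  Insert 1 (step 7): P = [1, 3, 4] / [2, 6] / [5] / [7];  Q = [1, 3, 5] / [2, 4] / [6] / [7]
Final shape: (3, 2, 1, 1).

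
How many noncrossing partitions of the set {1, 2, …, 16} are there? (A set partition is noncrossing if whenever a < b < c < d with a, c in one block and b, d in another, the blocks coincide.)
C_16 = 35357670

These noncrossing partitions are counted by the Catalan number C_n = (1/(n + 1)) · C(2n, n). For n = 16: C_16 = (1/17) · C(32, 16) = 601080390/17 = 35357670.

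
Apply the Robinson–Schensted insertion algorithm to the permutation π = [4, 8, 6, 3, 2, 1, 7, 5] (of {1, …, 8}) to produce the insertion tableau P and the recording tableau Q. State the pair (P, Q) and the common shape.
P = [1, 5, 7] / [2, 6] / [3] / [4] / [8];  Q = [1, 2, 7] / [3, 8] / [4] / [5] / [6];  common shape = (3, 2, 1, 1, 1)

Row-insert the values π_1, π_2, … into P one at a time, bumping the leftmost entry strictly greater than the inserted value down to the next row. The recording tableau Q records, in position (i, j), the step at which that cell was added to P.
  Insert 4 (step 1): P = [4];  Q = [1]
  Insert 8 (step 2): P = [4, 8];  Q = [1, 2]
  Insert 6 (step 3): P = [4, 6] / [8];  Q = [1, 2] / [3]
  Insert 3 (step 4): P = [3, 6] / [4] / [8];  Q = [1, 2] / [3] / [4]
  Insert 2 (step 5): P = [2, 6] / [3] / [4] / [8];  Q = [1, 2] / [3] / [4] / [5]
  Insert 1 (step 6): P = [1, 6] / [2] / [3] / [4] / [8];  Q = [1, 2] / [3] / [4] / [5] / [6]
  Insert 7 (step 7): P = [1, 6, 7] / [2] / [3] / [4] / [8];  Q = [1, 2, 7] / [3] / [4] / [5] / [6]
  Insert 5 (step 8): P = [1, 5, 7] / [2, 6] / [3] / [4] / [8];  Q = [1, 2, 7] / [3, 8] / [4] / [5] / [6]
Final shape: (3, 2, 1, 1, 1).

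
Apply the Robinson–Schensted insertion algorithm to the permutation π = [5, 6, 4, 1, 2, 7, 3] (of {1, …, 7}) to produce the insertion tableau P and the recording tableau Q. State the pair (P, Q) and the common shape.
P = [1, 2, 3] / [4, 6, 7] / [5];  Q = [1, 2, 6] / [3, 5, 7] / [4];  common shape = (3, 3, 1)

Row-insert the values π_1, π_2, … into P one at a time, bumping the leftmost entry strictly greater than the inserted value down to the next row. The recording tableau Q records, in position (i, j), the step at which that cell was added to P.
  Insert 5 (step 1): P = [5];  Q = [1]
  Insert 6 (step 2): P = [5, 6];  Q = [1, 2]
  Insert 4 (step 3): P = [4, 6] / [5];  Q = [1, 2] / [3]
  Insert 1 (step 4): P = [1, 6] / [4] / [5];  Q = [1, 2] / [3] / [4]
  Insert 2 (step 5): P = [1, 2] / [4, 6] / [5];  Q = [1, 2] / [3, 5] / [4]
  Insert 7 (step 6): P = [1, 2, 7] / [4, 6] / [5];  Q = [1, 2, 6] / [3, 5] / [4]
  Insert 3 (step 7): P = [1, 2, 3] / [4, 6, 7] / [5];  Q = [1, 2, 6] / [3, 5, 7] / [4]
Final shape: (3, 3, 1).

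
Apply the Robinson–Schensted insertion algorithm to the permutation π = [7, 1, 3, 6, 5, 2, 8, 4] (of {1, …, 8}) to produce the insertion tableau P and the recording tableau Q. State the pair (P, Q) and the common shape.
P = [1, 2, 4, 8] / [3, 5] / [6] / [7];  Q = [1, 3, 4, 7] / [2, 8] / [5] / [6];  common shape = (4, 2, 1, 1)

Row-insert the values π_1, π_2, … into P one at a time, bumping the leftmost entry strictly greater than the inserted value down to the next row. The recording tableau Q records, in position (i, j), the step at which that cell was added to P.
  Insert 7 (step 1): P = [7];  Q = [1]
  Insert 1 (step 2): P = [1] / [7];  Q = [1] / [2]
  Insert 3 (step 3): P = [1, 3] / [7];  Q = [1, 3] / [2]
  Insert 6 (step 4): P = [1, 3, 6] / [7];  Q = [1, 3, 4] / [2]
  Insert 5 (step 5): P = [1, 3, 5] / [6] / [7];  Q = [1, 3, 4] / [2] / [5]
  Insert 2 (step 6): P = [1, 2, 5] / [3] / [6] / [7];  Q = [1, 3, 4] / [2] / [5] / [6]
  Insert 8 (step 7): P = [1, 2, 5, 8] / [3] / [6] / [7];  Q = [1, 3, 4, 7] / [2] / [5] / [6]
  Insert 4 (step 8): P = [1, 2, 4, 8] / [3, 5] / [6] / [7];  Q = [1, 3, 4, 7] / [2, 8] / [5] / [6]
Final shape: (4, 2, 1, 1).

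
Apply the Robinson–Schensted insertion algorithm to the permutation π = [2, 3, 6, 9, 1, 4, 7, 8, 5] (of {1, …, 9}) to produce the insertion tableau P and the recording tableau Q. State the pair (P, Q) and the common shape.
P = [1, 3, 4, 5, 8] / [2, 6, 7] / [9];  Q = [1, 2, 3, 4, 8] / [5, 6, 7] / [9];  common shape = (5, 3, 1)

Row-insert the values π_1, π_2, … into P one at a time, bumping the leftmost entry strictly greater than the inserted value down to the next row. The recording tableau Q records, in position (i, j), the step at which that cell was added to P.
  Insert 2 (step 1): P = [2];  Q = [1]
  Insert 3 (step 2): P = [2, 3];  Q = [1, 2]
  Insert 6 (step 3): P = [2, 3, 6];  Q = [1, 2, 3]
  Insert 9 (step 4): P = [2, 3, 6, 9];  Q = [1, 2, 3, 4]
  Insert 1 (step 5): P = [1, 3, 6, 9] / [2];  Q = [1, 2, 3, 4] / [5]
  Insert 4 (step 6): P = [1, 3, 4, 9] / [2, 6];  Q = [1, 2, 3, 4] / [5, 6]
  Insert 7 (step 7): P = [1, 3, 4, 7] / [2, 6, 9];  Q = [1, 2, 3, 4] / [5, 6, 7]
  Insert 8 (step 8): P = [1, 3, 4, 7, 8] / [2, 6, 9];  Q = [1, 2, 3, 4, 8] / [5, 6, 7]
  Insert 5 (step 9): P = [1, 3, 4, 5, 8] / [2, 6, 7] / [9];  Q = [1, 2, 3, 4, 8] / [5, 6, 7] / [9]
Final shape: (5, 3, 1).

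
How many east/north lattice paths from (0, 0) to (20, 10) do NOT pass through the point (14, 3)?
Number of paths = 28878135

Total paths from (0, 0) to (20, 10): C(30, 20) = 30045015. Paths through (14, 3): (paths (0, 0) → (14, 3)) × (paths (14, 3) → (20, 10)) = C(17, 14) · C(13, 6) = 680 · 1716 = 1166880. Avoidance count = 30045015 − 1166880 = 28878135.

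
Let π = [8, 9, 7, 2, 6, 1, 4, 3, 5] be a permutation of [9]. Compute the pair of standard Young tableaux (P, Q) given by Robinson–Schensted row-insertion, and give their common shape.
P = [1, 3, 5] / [2, 4] / [6, 9] / [7] / [8];  Q = [1, 2, 9] / [3, 5] / [4, 7] / [6] / [8];  common shape = (3, 2, 2, 1, 1)

Row-insert the values π_1, π_2, … into P one at a time, bumping the leftmost entry strictly greater than the inserted value down to the next row. The recording tableau Q records, in position (i, j), the step at which that cell was added to P.
  Insert 8 (step 1): P = [8];  Q = [1]
  Insert 9 (step 2): P = [8, 9];  Q = [1, 2]
  Insert 7 (step 3): P = [7, 9] / [8];  Q = [1, 2] / [3]
  Insert 2 (step 4): P = [2, 9] / [7] / [8];  Q = [1, 2] / [3] / [4]
  Insert 6 (step 5): P = [2, 6] / [7, 9] / [8];  Q = [1, 2] / [3, 5] / [4]
  Insert 1 (step 6): P = [1, 6] / [2, 9] / [7] / [8];  Q = [1, 2] / [3, 5] / [4] / [6]
  Insert 4 (step 7): P = [1, 4] / [2, 6] / [7, 9] / [8];  Q = [1, 2] / [3, 5] / [4, 7] / [6]
  Insert 3 (step 8): P = [1, 3] / [2, 4] / [6, 9] / [7] / [8];  Q = [1, 2] / [3, 5] / [4, 7] / [6] / [8]
  Insert 5 (step 9): P = [1, 3, 5] / [2, 4] / [6, 9] / [7] / [8];  Q = [1, 2, 9] / [3, 5] / [4, 7] / [6] / [8]
Final shape: (3, 2, 2, 1, 1).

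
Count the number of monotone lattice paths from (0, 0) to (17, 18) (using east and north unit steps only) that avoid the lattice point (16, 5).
Number of paths = 4537282764

Total paths from (0, 0) to (17, 18): C(35, 17) = 4537567650. Paths through (16, 5): (paths (0, 0) → (16, 5)) × (paths (16, 5) → (17, 18)) = C(21, 16) · C(14, 1) = 20349 · 14 = 284886. Avoidance count = 4537567650 − 284886 = 4537282764.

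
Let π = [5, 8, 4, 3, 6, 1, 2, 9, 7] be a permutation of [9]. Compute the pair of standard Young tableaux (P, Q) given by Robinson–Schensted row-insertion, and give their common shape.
P = [1, 2, 7] / [3, 6, 9] / [4, 8] / [5];  Q = [1, 2, 8] / [3, 5, 9] / [4, 7] / [6];  common shape = (3, 3, 2, 1)

Row-insert the values π_1, π_2, … into P one at a time, bumping the leftmost entry strictly greater than the inserted value down to the next row. The recording tableau Q records, in position (i, j), the step at which that cell was added to P.
  Insert 5 (step 1): P = [5];  Q = [1]
  Insert 8 (step 2): P = [5, 8];  Q = [1, 2]
  Insert 4 (step 3): P = [4, 8] / [5];  Q = [1, 2] / [3]
  Insert 3 (step 4): P = [3, 8] / [4] / [5];  Q = [1, 2] / [3] / [4]
  Insert 6 (step 5): P = [3, 6] / [4, 8] / [5];  Q = [1, 2] / [3, 5] / [4]
  Insert 1 (step 6): P = [1, 6] / [3, 8] / [4] / [5];  Q = [1, 2] / [3, 5] / [4] / [6]
  Insert 2 (step 7): P = [1, 2] / [3, 6] / [4, 8] / [5];  Q = [1, 2] / [3, 5] / [4, 7] / [6]
  Insert 9 (step 8): P = [1, 2, 9] / [3, 6] / [4, 8] / [5];  Q = [1, 2, 8] / [3, 5] / [4, 7] / [6]
  Insert 7 (step 9): P = [1, 2, 7] / [3, 6, 9] / [4, 8] / [5];  Q = [1, 2, 8] / [3, 5, 9] / [4, 7] / [6]
Final shape: (3, 3, 2, 1).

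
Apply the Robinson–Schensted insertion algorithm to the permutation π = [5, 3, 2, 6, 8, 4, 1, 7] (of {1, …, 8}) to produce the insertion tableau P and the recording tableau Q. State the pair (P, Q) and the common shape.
P = [1, 4, 7] / [2, 6, 8] / [3] / [5];  Q = [1, 4, 5] / [2, 6, 8] / [3] / [7];  common shape = (3, 3, 1, 1)

Row-insert the values π_1, π_2, … into P one at a time, bumping the leftmost entry strictly greater than the inserted value down to the next row. The recording tableau Q records, in position (i, j), the step at which that cell was added to P.
  Insert 5 (step 1): P = [5];  Q = [1]
  Insert 3 (step 2): P = [3] / [5];  Q = [1] / [2]
  Insert 2 (step 3): P = [2] / [3] / [5];  Q = [1] / [2] / [3]
  Insert 6 (step 4): P = [2, 6] / [3] / [5];  Q = [1, 4] / [2] / [3]
  Insert 8 (step 5): P = [2, 6, 8] / [3] / [5];  Q = [1, 4, 5] / [2] / [3]
  Insert 4 (step 6): P = [2, 4, 8] / [3, 6] / [5];  Q = [1, 4, 5] / [2, 6] / [3]
  Insert 1 (step 7): P = [1, 4, 8] / [2, 6] / [3] / [5];  Q = [1, 4, 5] / [2, 6] / [3] / [7]
  Insert 7 (step 8): P = [1, 4, 7] / [2, 6, 8] / [3] / [5];  Q = [1, 4, 5] / [2, 6, 8] / [3] / [7]
Final shape: (3, 3, 1, 1).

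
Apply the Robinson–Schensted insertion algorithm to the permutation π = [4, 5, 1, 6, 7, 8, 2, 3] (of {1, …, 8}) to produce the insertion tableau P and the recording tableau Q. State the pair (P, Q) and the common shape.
P = [1, 2, 3, 7, 8] / [4, 5, 6];  Q = [1, 2, 4, 5, 6] / [3, 7, 8];  common shape = (5, 3)

Row-insert the values π_1, π_2, … into P one at a time, bumping the leftmost entry strictly greater than the inserted value down to the next row. The recording tableau Q records, in position (i, j), the step at which that cell was added to P.
  Insert 4 (step 1): P = [4];  Q = [1]
  Insert 5 (step 2): P = [4, 5];  Q = [1, 2]
  Insert 1 (step 3): P = [1, 5] / [4];  Q = [1, 2] / [3]
  Insert 6 (step 4): P = [1, 5, 6] / [4];  Q = [1, 2, 4] / [3]
  Insert 7 (step 5): P = [1, 5, 6, 7] / [4];  Q = [1, 2, 4, 5] / [3]
  Insert 8 (step 6): P = [1, 5, 6, 7, 8] / [4];  Q = [1, 2, 4, 5, 6] / [3]
  Insert 2 (step 7): P = [1, 2, 6, 7, 8] / [4, 5];  Q = [1, 2, 4, 5, 6] / [3, 7]
  Insert 3 (step 8): P = [1, 2, 3, 7, 8] / [4, 5, 6];  Q = [1, 2, 4, 5, 6] / [3, 7, 8]
Final shape: (5, 3).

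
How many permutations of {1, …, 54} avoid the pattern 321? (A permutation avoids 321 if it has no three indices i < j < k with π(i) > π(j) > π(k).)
C_54 = 451959718027953471447609509424

These 321-avoiding permutations are counted by the Catalan number C_n = (1/(n + 1)) · C(2n, n). For n = 54: C_54 = (1/55) · C(108, 54) = 24857784491537440929618523018320/55 = 451959718027953471447609509424.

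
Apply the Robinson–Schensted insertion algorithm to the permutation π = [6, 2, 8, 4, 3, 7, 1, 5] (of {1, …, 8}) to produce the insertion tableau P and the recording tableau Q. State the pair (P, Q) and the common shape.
P = [1, 3, 5] / [2, 7] / [4, 8] / [6];  Q = [1, 3, 6] / [2, 4] / [5, 8] / [7];  common shape = (3, 2, 2, 1)

Row-insert the values π_1, π_2, … into P one at a time, bumping the leftmost entry strictly greater than the inserted value down to the next row. The recording tableau Q records, in position (i, j), the step at which that cell was added to P.
  Insert 6 (step 1): P = [6];  Q = [1]
  Insert 2 (step 2): P = [2] / [6];  Q = [1] / [2]
  Insert 8 (step 3): P = [2, 8] / [6];  Q = [1, 3] / [2]
  Insert 4 (step 4): P = [2, 4] / [6, 8];  Q = [1, 3] / [2, 4]
  Insert 3 (step 5): P = [2, 3] / [4, 8] / [6];  Q = [1, 3] / [2, 4] / [5]
  Insert 7 (step 6): P = [2, 3, 7] / [4, 8] / [6];  Q = [1, 3, 6] / [2, 4] / [5]
  Insert 1 (step 7): P = [1, 3, 7] / [2, 8] / [4] / [6];  Q = [1, 3, 6] / [2, 4] / [5] / [7]
  Insert 5 (step 8): P = [1, 3, 5] / [2, 7] / [4, 8] / [6];  Q = [1, 3, 6] / [2, 4] / [5, 8] / [7]
Final shape: (3, 2, 2, 1).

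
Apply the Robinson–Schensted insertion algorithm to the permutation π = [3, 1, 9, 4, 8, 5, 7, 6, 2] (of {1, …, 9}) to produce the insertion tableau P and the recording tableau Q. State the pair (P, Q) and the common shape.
P = [1, 2, 5, 6] / [3, 4] / [7] / [8] / [9];  Q = [1, 3, 5, 7] / [2, 4] / [6] / [8] / [9];  common shape = (4, 2, 1, 1, 1)

Row-insert the values π_1, π_2, … into P one at a time, bumping the leftmost entry strictly greater than the inserted value down to the next row. The recording tableau Q records, in position (i, j), the step at which that cell was added to P.
  Insert 3 (step 1): P = [3];  Q = [1]
  Insert 1 (step 2): P = [1] / [3];  Q = [1] / [2]
  Insert 9 (step 3): P = [1, 9] / [3];  Q = [1, 3] / [2]
  Insert 4 (step 4): P = [1, 4] / [3, 9];  Q = [1, 3] / [2, 4]
  Insert 8 (step 5): P = [1, 4, 8] / [3, 9];  Q = [1, 3, 5] / [2, 4]
  Insert 5 (step 6): P = [1, 4, 5] / [3, 8] / [9];  Q = [1, 3, 5] / [2, 4] / [6]
  Insert 7 (step 7): P = [1, 4, 5, 7] / [3, 8] / [9];  Q = [1, 3, 5, 7] / [2, 4] / [6]
  Insert 6 (step 8): P = [1, 4, 5, 6] / [3, 7] / [8] / [9];  Q = [1, 3, 5, 7] / [2, 4] / [6] / [8]
  Insert 2 (step 9): P = [1, 2, 5, 6] / [3, 4] / [7] / [8] / [9];  Q = [1, 3, 5, 7] / [2, 4] / [6] / [8] / [9]
Final shape: (4, 2, 1, 1, 1).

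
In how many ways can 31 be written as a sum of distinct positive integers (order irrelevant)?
q(31) = 340

A partition into distinct parts is a strictly decreasing sequence summing to n. The recurrence d(n, m) = d(n, m−1) + d(n−m, m−1) (use part m at most once) with q(n) = d(n, n) gives q(31) = 340. (Euler's theorem: # distinct-part partitions = # odd-part partitions.)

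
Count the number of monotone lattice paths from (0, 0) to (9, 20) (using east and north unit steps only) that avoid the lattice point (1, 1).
Number of paths = 5574855

Total paths from (0, 0) to (9, 20): C(29, 9) = 10015005. Paths through (1, 1): (paths (0, 0) → (1, 1)) × (paths (1, 1) → (9, 20)) = C(2, 1) · C(27, 8) = 2 · 2220075 = 4440150. Avoidance count = 10015005 − 4440150 = 5574855.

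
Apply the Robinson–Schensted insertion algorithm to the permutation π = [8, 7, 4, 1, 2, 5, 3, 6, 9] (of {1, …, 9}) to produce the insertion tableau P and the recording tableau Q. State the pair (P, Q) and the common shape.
P = [1, 2, 3, 6, 9] / [4, 5] / [7] / [8];  Q = [1, 5, 6, 8, 9] / [2, 7] / [3] / [4];  common shape = (5, 2, 1, 1)

Row-insert the values π_1, π_2, … into P one at a time, bumping the leftmost entry strictly greater than the inserted value down to the next row. The recording tableau Q records, in position (i, j), the step at which that cell was added to P.
  Insert 8 (step 1): P = [8];  Q = [1]
  Insert 7 (step 2): P = [7] / [8];  Q = [1] / [2]
  Insert 4 (step 3): P = [4] / [7] / [8];  Q = [1] / [2] / [3]
  Insert 1 (step 4): P = [1] / [4] / [7] / [8];  Q = [1] / [2] / [3] / [4]
  Insert 2 (step 5): P = [1, 2] / [4] / [7] / [8];  Q = [1, 5] / [2] / [3] / [4]
  Insert 5 (step 6): P = [1, 2, 5] / [4] / [7] / [8];  Q = [1, 5, 6] / [2] / [3] / [4]
  Insert 3 (step 7): P = [1, 2, 3] / [4, 5] / [7] / [8];  Q = [1, 5, 6] / [2, 7] / [3] / [4]
  Insert 6 (step 8): P = [1, 2, 3, 6] / [4, 5] / [7] / [8];  Q = [1, 5, 6, 8] / [2, 7] / [3] / [4]
  Insert 9 (step 9): P = [1, 2, 3, 6, 9] / [4, 5] / [7] / [8];  Q = [1, 5, 6, 8, 9] / [2, 7] / [3] / [4]
Final shape: (5, 2, 1, 1).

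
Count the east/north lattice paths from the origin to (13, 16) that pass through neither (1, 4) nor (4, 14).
Number of paths = 54253485

Inclusion–exclusion. Total paths: C(29, 13) = 67863915. Through P₁: C(5, 1)·C(24, 12) = 13520780. Through P₂: C(18, 4)·C(11, 9) = 168300. Since P₁ is strictly southwest of P₂, a monotone path through both must visit P₁ then P₂; paths through both = C(5, 1)·C(13, 3)·C(11, 9) = 78650. Avoid both = 67863915 − 13520780 − 168300 + 78650 = 54253485.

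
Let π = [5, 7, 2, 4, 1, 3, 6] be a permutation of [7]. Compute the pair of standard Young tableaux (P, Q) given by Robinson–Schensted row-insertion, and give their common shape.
P = [1, 3, 6] / [2, 4] / [5, 7];  Q = [1, 2, 7] / [3, 4] / [5, 6];  common shape = (3, 2, 2)

Row-insert the values π_1, π_2, … into P one at a time, bumping the leftmost entry strictly greater than the inserted value down to the next row. The recording tableau Q records, in position (i, j), the step at which that cell was added to P.
  Insert 5 (step 1): P = [5];  Q = [1]
  Insert 7 (step 2): P = [5, 7];  Q = [1, 2]
  Insert 2 (step 3): P = [2, 7] / [5];  Q = [1, 2] / [3]
  Insert 4 (step 4): P = [2, 4] / [5, 7];  Q = [1, 2] / [3, 4]
  Insert 1 (step 5): P = [1, 4] / [2, 7] / [5];  Q = [1, 2] / [3, 4] / [5]
  Insert 3 (step 6): P = [1, 3] / [2, 4] / [5, 7];  Q = [1, 2] / [3, 4] / [5, 6]
  Insert 6 (step 7): P = [1, 3, 6] / [2, 4] / [5, 7];  Q = [1, 2, 7] / [3, 4] / [5, 6]
Final shape: (3, 2, 2).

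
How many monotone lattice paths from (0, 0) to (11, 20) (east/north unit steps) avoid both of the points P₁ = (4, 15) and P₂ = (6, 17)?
Number of paths = 77251827

Inclusion–exclusion. Total paths: C(31, 11) = 84672315. Through P₁: C(19, 4)·C(12, 7) = 3069792. Through P₂: C(23, 6)·C(8, 5) = 5653032. Since P₁ is strictly southwest of P₂, a monotone path through both must visit P₁ then P₂; paths through both = C(19, 4)·C(4, 2)·C(8, 5) = 1302336. Avoid both = 84672315 − 3069792 − 5653032 + 1302336 = 77251827.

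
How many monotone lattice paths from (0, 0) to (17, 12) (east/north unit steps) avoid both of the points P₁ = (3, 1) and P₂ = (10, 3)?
Number of paths = 32441855

Inclusion–exclusion. Total paths: C(29, 17) = 51895935. Through P₁: C(4, 3)·C(25, 14) = 17829600. Through P₂: C(13, 10)·C(16, 7) = 3271840. Since P₁ is strictly southwest of P₂, a monotone path through both must visit P₁ then P₂; paths through both = C(4, 3)·C(9, 7)·C(16, 7) = 1647360. Avoid both = 51895935 − 17829600 − 3271840 + 1647360 = 32441855.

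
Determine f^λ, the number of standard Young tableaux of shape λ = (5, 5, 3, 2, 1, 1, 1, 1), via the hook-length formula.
# SYT of shape (5, 5, 3, 2, 1, 1, 1, 1) = 26453700

Hook-length formula: f^λ = n! / Π hook(c), product over all cells c of the Young diagram. For λ = (5, 5, 3, 2, 1, 1, 1, 1), n = 19 boxes. Hook lengths by row (left-to-right, top-to-bottom): [12, 7, 5, 3, 2]; [11, 6, 4, 2, 1]; [8, 3, 1]; [6, 1]; [4]; [3]; [2]; [1]. Product of hooks = 4598415360. So f^λ = 19! / 4598415360 = 121645100408832000 / 4598415360 = 26453700.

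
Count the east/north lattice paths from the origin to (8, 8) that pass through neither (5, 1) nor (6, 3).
Number of paths = 10764

Inclusion–exclusion. Total paths: C(16, 8) = 12870. Through P₁: C(6, 5)·C(10, 3) = 720. Through P₂: C(9, 6)·C(7, 2) = 1764. Since P₁ is strictly southwest of P₂, a monotone path through both must visit P₁ then P₂; paths through both = C(6, 5)·C(3, 1)·C(7, 2) = 378. Avoid both = 12870 − 720 − 1764 + 378 = 10764.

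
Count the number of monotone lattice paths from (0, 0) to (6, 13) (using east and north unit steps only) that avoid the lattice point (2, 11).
Number of paths = 25962

Total paths from (0, 0) to (6, 13): C(19, 6) = 27132. Paths through (2, 11): (paths (0, 0) → (2, 11)) × (paths (2, 11) → (6, 13)) = C(13, 2) · C(6, 4) = 78 · 15 = 1170. Avoidance count = 27132 − 1170 = 25962.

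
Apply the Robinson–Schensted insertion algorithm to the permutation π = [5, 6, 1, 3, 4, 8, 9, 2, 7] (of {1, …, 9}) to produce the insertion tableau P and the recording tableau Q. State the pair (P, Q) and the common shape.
P = [1, 2, 4, 7, 9] / [3, 6, 8] / [5];  Q = [1, 2, 5, 6, 7] / [3, 4, 9] / [8];  common shape = (5, 3, 1)

Row-insert the values π_1, π_2, … into P one at a time, bumping the leftmost entry strictly greater than the inserted value down to the next row. The recording tableau Q records, in position (i, j), the step at which that cell was added to P.
  Insert 5 (step 1): P = [5];  Q = [1]
  Insert 6 (step 2): P = [5, 6];  Q = [1, 2]
  Insert 1 (step 3): P = [1, 6] / [5];  Q = [1, 2] / [3]
  Insert 3 (step 4): P = [1, 3] / [5, 6];  Q = [1, 2] / [3, 4]
  Insert 4 (step 5): P = [1, 3, 4] / [5, 6];  Q = [1, 2, 5] / [3, 4]
  Insert 8 (step 6): P = [1, 3, 4, 8] / [5, 6];  Q = [1, 2, 5, 6] / [3, 4]
  Insert 9 (step 7): P = [1, 3, 4, 8, 9] / [5, 6];  Q = [1, 2, 5, 6, 7] / [3, 4]
  Insert 2 (step 8): P = [1, 2, 4, 8, 9] / [3, 6] / [5];  Q = [1, 2, 5, 6, 7] / [3, 4] / [8]
  Insert 7 (step 9): P = [1, 2, 4, 7, 9] / [3, 6, 8] / [5];  Q = [1, 2, 5, 6, 7] / [3, 4, 9] / [8]
Final shape: (5, 3, 1).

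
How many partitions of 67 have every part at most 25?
p(67, parts ≤ 25) = 2420831

Use the recurrence p(n, m) = p(n, m−1) + p(n−m, m): either the largest part is < m (count p(n, m−1)) or the largest part is exactly m (remove one copy of m, count p(n−m, m)). With p(0, ·) = 1 this gives p(67, parts ≤ 25) = 2420831. (By conjugating Young diagrams, this also counts partitions of 67 into at most 25 parts.)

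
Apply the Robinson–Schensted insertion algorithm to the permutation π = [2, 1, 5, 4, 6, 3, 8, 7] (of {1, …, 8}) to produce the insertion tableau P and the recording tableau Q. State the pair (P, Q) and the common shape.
P = [1, 3, 6, 7] / [2, 4, 8] / [5];  Q = [1, 3, 5, 7] / [2, 4, 8] / [6];  common shape = (4, 3, 1)

Row-insert the values π_1, π_2, … into P one at a time, bumping the leftmost entry strictly greater than the inserted value down to the next row. The recording tableau Q records, in position (i, j), the step at which that cell was added to P.
  Insert 2 (step 1): P = [2];  Q = [1]
  Insert 1 (step 2): P = [1] / [2];  Q = [1] / [2]
  Insert 5 (step 3): P = [1, 5] / [2];  Q = [1, 3] / [2]
  Insert 4 (step 4): P = [1, 4] / [2, 5];  Q = [1, 3] / [2, 4]
  Insert 6 (step 5): P = [1, 4, 6] / [2, 5];  Q = [1, 3, 5] / [2, 4]
  Insert 3 (step 6): P = [1, 3, 6] / [2, 4] / [5];  Q = [1, 3, 5] / [2, 4] / [6]
  Insert 8 (step 7): P = [1, 3, 6, 8] / [2, 4] / [5];  Q = [1, 3, 5, 7] / [2, 4] / [6]
  Insert 7 (step 8): P = [1, 3, 6, 7] / [2, 4, 8] / [5];  Q = [1, 3, 5, 7] / [2, 4, 8] / [6]
Final shape: (4, 3, 1).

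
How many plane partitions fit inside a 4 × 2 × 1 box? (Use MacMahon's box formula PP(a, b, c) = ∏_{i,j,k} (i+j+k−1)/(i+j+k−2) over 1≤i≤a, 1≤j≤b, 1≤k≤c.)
PP(4, 2, 1) = 15

Evaluate the triple product over i = 1..4, j = 1..2, k = 1..1. The factors are (2/1) · (3/2) · (3/2) · (4/3) · (4/3) · (5/4) · (5/4) · (6/5). The numerators and denominators telescope so the product is an integer; carrying out the multiplication exactly gives PP(4, 2, 1) = 15.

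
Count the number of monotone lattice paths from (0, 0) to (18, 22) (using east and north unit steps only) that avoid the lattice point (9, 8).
Number of paths = 93514372900

Total paths from (0, 0) to (18, 22): C(40, 18) = 113380261800. Paths through (9, 8): (paths (0, 0) → (9, 8)) × (paths (9, 8) → (18, 22)) = C(17, 9) · C(23, 9) = 24310 · 817190 = 19865888900. Avoidance count = 113380261800 − 19865888900 = 93514372900.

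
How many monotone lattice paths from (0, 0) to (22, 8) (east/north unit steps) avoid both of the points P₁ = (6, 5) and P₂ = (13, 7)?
Number of paths = 4796367

Inclusion–exclusion. Total paths: C(30, 22) = 5852925. Through P₁: C(11, 6)·C(19, 16) = 447678. Through P₂: C(20, 13)·C(10, 9) = 775200. Since P₁ is strictly southwest of P₂, a monotone path through both must visit P₁ then P₂; paths through both = C(11, 6)·C(9, 7)·C(10, 9) = 166320. Avoid both = 5852925 − 447678 − 775200 + 166320 = 4796367.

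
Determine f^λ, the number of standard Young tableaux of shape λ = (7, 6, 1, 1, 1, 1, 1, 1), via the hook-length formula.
# SYT of shape (7, 6, 1, 1, 1, 1, 1, 1) = 3325608

Hook-length formula: f^λ = n! / Π hook(c), product over all cells c of the Young diagram. For λ = (7, 6, 1, 1, 1, 1, 1, 1), n = 19 boxes. Hook lengths by row (left-to-right, top-to-bottom): [14, 7, 6, 5, 4, 3, 1]; [12, 5, 4, 3, 2, 1]; [6]; [5]; [4]; [3]; [2]; [1]. Product of hooks = 36578304000. So f^λ = 19! / 36578304000 = 121645100408832000 / 36578304000 = 3325608.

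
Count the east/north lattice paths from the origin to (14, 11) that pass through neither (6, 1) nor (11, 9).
Number of paths = 2561584

Inclusion–exclusion. Total paths: C(25, 14) = 4457400. Through P₁: C(7, 6)·C(18, 8) = 306306. Through P₂: C(20, 11)·C(5, 3) = 1679600. Since P₁ is strictly southwest of P₂, a monotone path through both must visit P₁ then P₂; paths through both = C(7, 6)·C(13, 5)·C(5, 3) = 90090. Avoid both = 4457400 − 306306 − 1679600 + 90090 = 2561584.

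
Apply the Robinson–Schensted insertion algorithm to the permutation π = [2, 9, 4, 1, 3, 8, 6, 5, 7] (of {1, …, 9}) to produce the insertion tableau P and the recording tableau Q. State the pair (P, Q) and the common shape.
P = [1, 3, 5, 7] / [2, 4, 6] / [8] / [9];  Q = [1, 2, 6, 9] / [3, 5, 7] / [4] / [8];  common shape = (4, 3, 1, 1)

Row-insert the values π_1, π_2, … into P one at a time, bumping the leftmost entry strictly greater than the inserted value down to the next row. The recording tableau Q records, in position (i, j), the step at which that cell was added to P.
  Insert 2 (step 1): P = [2];  Q = [1]
  Insert 9 (step 2): P = [2, 9];  Q = [1, 2]
  Insert 4 (step 3): P = [2, 4] / [9];  Q = [1, 2] / [3]
  Insert 1 (step 4): P = [1, 4] / [2] / [9];  Q = [1, 2] / [3] / [4]
  Insert 3 (step 5): P = [1, 3] / [2, 4] / [9];  Q = [1, 2] / [3, 5] / [4]
  Insert 8 (step 6): P = [1, 3, 8] / [2, 4] / [9];  Q = [1, 2, 6] / [3, 5] / [4]
  Insert 6 (step 7): P = [1, 3, 6] / [2, 4, 8] / [9];  Q = [1, 2, 6] / [3, 5, 7] / [4]
  Insert 5 (step 8): P = [1, 3, 5] / [2, 4, 6] / [8] / [9];  Q = [1, 2, 6] / [3, 5, 7] / [4] / [8]
  Insert 7 (step 9): P = [1, 3, 5, 7] / [2, 4, 6] / [8] / [9];  Q = [1, 2, 6, 9] / [3, 5, 7] / [4] / [8]
Final shape: (4, 3, 1, 1).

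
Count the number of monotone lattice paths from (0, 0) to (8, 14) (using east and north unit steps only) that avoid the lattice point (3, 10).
Number of paths = 283734

Total paths from (0, 0) to (8, 14): C(22, 8) = 319770. Paths through (3, 10): (paths (0, 0) → (3, 10)) × (paths (3, 10) → (8, 14)) = C(13, 3) · C(9, 5) = 286 · 126 = 36036. Avoidance count = 319770 − 36036 = 283734.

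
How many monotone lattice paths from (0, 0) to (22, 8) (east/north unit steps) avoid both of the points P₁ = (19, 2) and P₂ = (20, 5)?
Number of paths = 5312385

Inclusion–exclusion. Total paths: C(30, 22) = 5852925. Through P₁: C(21, 19)·C(9, 3) = 17640. Through P₂: C(25, 20)·C(5, 2) = 531300. Since P₁ is strictly southwest of P₂, a monotone path through both must visit P₁ then P₂; paths through both = C(21, 19)·C(4, 1)·C(5, 2) = 8400. Avoid both = 5852925 − 17640 − 531300 + 8400 = 5312385.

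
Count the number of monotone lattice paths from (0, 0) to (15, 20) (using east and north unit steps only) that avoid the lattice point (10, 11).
Number of paths = 2541805728

Total paths from (0, 0) to (15, 20): C(35, 15) = 3247943160. Paths through (10, 11): (paths (0, 0) → (10, 11)) × (paths (10, 11) → (15, 20)) = C(21, 10) · C(14, 5) = 352716 · 2002 = 706137432. Avoidance count = 3247943160 − 706137432 = 2541805728.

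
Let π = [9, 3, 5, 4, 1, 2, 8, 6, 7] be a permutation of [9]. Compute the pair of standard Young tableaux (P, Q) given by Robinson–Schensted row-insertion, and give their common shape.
P = [1, 2, 6, 7] / [3, 4, 8] / [5] / [9];  Q = [1, 3, 7, 9] / [2, 6, 8] / [4] / [5];  common shape = (4, 3, 1, 1)

Row-insert the values π_1, π_2, … into P one at a time, bumping the leftmost entry strictly greater than the inserted value down to the next row. The recording tableau Q records, in position (i, j), the step at which that cell was added to P.
  Insert 9 (step 1): P = [9];  Q = [1]
  Insert 3 (step 2): P = [3] / [9];  Q = [1] / [2]
  Insert 5 (step 3): P = [3, 5] / [9];  Q = [1, 3] / [2]
  Insert 4 (step 4): P = [3, 4] / [5] / [9];  Q = [1, 3] / [2] / [4]
  Insert 1 (step 5): P = [1, 4] / [3] / [5] / [9];  Q = [1, 3] / [2] / [4] / [5]
  Insert 2 (step 6): P = [1, 2] / [3, 4] / [5] / [9];  Q = [1, 3] / [2, 6] / [4] / [5]
  Insert 8 (step 7): P = [1, 2, 8] / [3, 4] / [5] / [9];  Q = [1, 3, 7] / [2, 6] / [4] / [5]
  Insert 6 (step 8): P = [1, 2, 6] / [3, 4, 8] / [5] / [9];  Q = [1, 3, 7] / [2, 6, 8] / [4] / [5]
  Insert 7 (step 9): P = [1, 2, 6, 7] / [3, 4, 8] / [5] / [9];  Q = [1, 3, 7, 9] / [2, 6, 8] / [4] / [5]
Final shape: (4, 3, 1, 1).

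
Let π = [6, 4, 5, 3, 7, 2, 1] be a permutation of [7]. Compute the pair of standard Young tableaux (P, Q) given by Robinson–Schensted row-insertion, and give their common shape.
P = [1, 5, 7] / [2] / [3] / [4] / [6];  Q = [1, 3, 5] / [2] / [4] / [6] / [7];  common shape = (3, 1, 1, 1, 1)

Row-insert the values π_1, π_2, … into P one at a time, bumping the leftmost entry strictly greater than the inserted value down to the next row. The recording tableau Q records, in position (i, j), the step at which that cell was added to P.
  Insert 6 (step 1): P = [6];  Q = [1]
  Insert 4 (step 2): P = [4] / [6];  Q = [1] / [2]
  Insert 5 (step 3): P = [4, 5] / [6];  Q = [1, 3] / [2]
  Insert 3 (step 4): P = [3, 5] / [4] / [6];  Q = [1, 3] / [2] / [4]
  Insert 7 (step 5): P = [3, 5, 7] / [4] / [6];  Q = [1, 3, 5] / [2] / [4]
  Insert 2 (step 6): P = [2, 5, 7] / [3] / [4] / [6];  Q = [1, 3, 5] / [2] / [4] / [6]
  Insert 1 (step 7): P = [1, 5, 7] / [2] / [3] / [4] / [6];  Q = [1, 3, 5] / [2] / [4] / [6] / [7]
Final shape: (3, 1, 1, 1, 1).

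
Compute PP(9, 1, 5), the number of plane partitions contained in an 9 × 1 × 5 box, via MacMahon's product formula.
PP(9, 1, 5) = 2002

Evaluate the triple product over i = 1..9, j = 1..1, k = 1..5. The factors are (2/1) · (3/2) · (4/3) · (5/4) · (6/5) · (3/2) · (4/3) · (5/4) · … (45 factors total). The numerators and denominators telescope so the product is an integer; carrying out the multiplication exactly gives PP(9, 1, 5) = 2002.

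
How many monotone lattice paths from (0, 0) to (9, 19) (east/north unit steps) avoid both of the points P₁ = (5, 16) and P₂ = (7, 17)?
Number of paths = 4484343

Inclusion–exclusion. Total paths: C(28, 9) = 6906900. Through P₁: C(21, 5)·C(7, 4) = 712215. Through P₂: C(24, 7)·C(4, 2) = 2076624. Since P₁ is strictly southwest of P₂, a monotone path through both must visit P₁ then P₂; paths through both = C(21, 5)·C(3, 2)·C(4, 2) = 366282. Avoid both = 6906900 − 712215 − 2076624 + 366282 = 4484343.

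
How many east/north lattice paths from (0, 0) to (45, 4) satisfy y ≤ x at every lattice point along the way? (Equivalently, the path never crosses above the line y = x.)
Number of paths = 193452

By the reflection principle (André's argument), the number of monotone paths to (45, 4) with n ≤ m that never go above y = x is C(49, 45) − C(49, 46) = 211876 − 18424 = 193452.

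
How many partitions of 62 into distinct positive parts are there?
q(62) = 13394

A partition into distinct parts is a strictly decreasing sequence summing to n. The recurrence d(n, m) = d(n, m−1) + d(n−m, m−1) (use part m at most once) with q(n) = d(n, n) gives q(62) = 13394. (Euler's theorem: # distinct-part partitions = # odd-part partitions.)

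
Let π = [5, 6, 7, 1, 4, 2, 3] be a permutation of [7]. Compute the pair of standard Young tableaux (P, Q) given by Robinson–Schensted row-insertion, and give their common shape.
P = [1, 2, 3] / [4, 6, 7] / [5];  Q = [1, 2, 3] / [4, 5, 7] / [6];  common shape = (3, 3, 1)

Row-insert the values π_1, π_2, … into P one at a time, bumping the leftmost entry strictly greater than the inserted value down to the next row. The recording tableau Q records, in position (i, j), the step at which that cell was added to P.
  Insert 5 (step 1): P = [5];  Q = [1]
  Insert 6 (step 2): P = [5, 6];  Q = [1, 2]
  Insert 7 (step 3): P = [5, 6, 7];  Q = [1, 2, 3]
  Insert 1 (step 4): P = [1, 6, 7] / [5];  Q = [1, 2, 3] / [4]
  Insert 4 (step 5): P = [1, 4, 7] / [5, 6];  Q = [1, 2, 3] / [4, 5]
  Insert 2 (step 6): P = [1, 2, 7] / [4, 6] / [5];  Q = [1, 2, 3] / [4, 5] / [6]
  Insert 3 (step 7): P = [1, 2, 3] / [4, 6, 7] / [5];  Q = [1, 2, 3] / [4, 5, 7] / [6]
Final shape: (3, 3, 1).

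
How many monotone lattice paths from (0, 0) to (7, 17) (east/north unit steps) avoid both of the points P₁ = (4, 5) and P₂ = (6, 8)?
Number of paths = 271344

Inclusion–exclusion. Total paths: C(24, 7) = 346104. Through P₁: C(9, 4)·C(15, 3) = 57330. Through P₂: C(14, 6)·C(10, 1) = 30030. Since P₁ is strictly southwest of P₂, a monotone path through both must visit P₁ then P₂; paths through both = C(9, 4)·C(5, 2)·C(10, 1) = 12600. Avoid both = 346104 − 57330 − 30030 + 12600 = 271344.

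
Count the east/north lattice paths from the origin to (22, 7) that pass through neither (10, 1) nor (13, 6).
Number of paths = 1091416

Inclusion–exclusion. Total paths: C(29, 22) = 1560780. Through P₁: C(11, 10)·C(18, 12) = 204204. Through P₂: C(19, 13)·C(10, 9) = 271320. Since P₁ is strictly southwest of P₂, a monotone path through both must visit P₁ then P₂; paths through both = C(11, 10)·C(8, 3)·C(10, 9) = 6160. Avoid both = 1560780 − 204204 − 271320 + 6160 = 1091416.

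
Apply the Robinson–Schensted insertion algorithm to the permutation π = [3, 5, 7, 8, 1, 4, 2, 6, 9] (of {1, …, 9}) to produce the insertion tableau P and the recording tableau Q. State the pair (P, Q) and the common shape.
P = [1, 2, 6, 8, 9] / [3, 4, 7] / [5];  Q = [1, 2, 3, 4, 9] / [5, 6, 8] / [7];  common shape = (5, 3, 1)

Row-insert the values π_1, π_2, … into P one at a time, bumping the leftmost entry strictly greater than the inserted value down to the next row. The recording tableau Q records, in position (i, j), the step at which that cell was added to P.
  Insert 3 (step 1): P = [3];  Q = [1]
  Insert 5 (step 2): P = [3, 5];  Q = [1, 2]
  Insert 7 (step 3): P = [3, 5, 7];  Q = [1, 2, 3]
  Insert 8 (step 4): P = [3, 5, 7, 8];  Q = [1, 2, 3, 4]
  Insert 1 (step 5): P = [1, 5, 7, 8] / [3];  Q = [1, 2, 3, 4] / [5]
  Insert 4 (step 6): P = [1, 4, 7, 8] / [3, 5];  Q = [1, 2, 3, 4] / [5, 6]
  Insert 2 (step 7): P = [1, 2, 7, 8] / [3, 4] / [5];  Q = [1, 2, 3, 4] / [5, 6] / [7]
  Insert 6 (step 8): P = [1, 2, 6, 8] / [3, 4, 7] / [5];  Q = [1, 2, 3, 4] / [5, 6, 8] / [7]
  Insert 9 (step 9): P = [1, 2, 6, 8, 9] / [3, 4, 7] / [5];  Q = [1, 2, 3, 4, 9] / [5, 6, 8] / [7]
Final shape: (5, 3, 1).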